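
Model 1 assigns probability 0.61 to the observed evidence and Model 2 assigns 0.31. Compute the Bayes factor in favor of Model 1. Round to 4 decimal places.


BF = P(data|M1) / P(data|M2)
= 0.61 / 0.31 = 1.9677

1.9677


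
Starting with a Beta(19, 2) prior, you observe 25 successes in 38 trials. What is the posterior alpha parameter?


For a Beta-Binomial conjugate model:
Posterior alpha = prior alpha + number of successes
= 19 + 25 = 44

44


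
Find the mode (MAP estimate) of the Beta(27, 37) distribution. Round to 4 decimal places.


For Beta(a,b) with a,b > 1:
Mode = (a-1)/(a+b-2) = (27-1)/(64-2)
= 26/62 = 0.4194

0.4194


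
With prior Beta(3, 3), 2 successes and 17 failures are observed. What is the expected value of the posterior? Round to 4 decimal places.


Posterior = Beta(5, 20)
E[theta] = alpha/(alpha+beta)
= 5/25 = 0.2

0.2


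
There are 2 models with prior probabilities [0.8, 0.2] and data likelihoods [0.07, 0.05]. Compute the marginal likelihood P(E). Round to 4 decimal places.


P(E) = sum over models of P(M_i) * P(E|M_i)
= 0.8*0.07 + 0.2*0.05
= 0.066

0.066


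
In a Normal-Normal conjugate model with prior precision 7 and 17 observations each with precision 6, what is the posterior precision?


Posterior precision = prior precision + n * observation precision
= 7 + 17 * 6
= 7 + 102 = 109

109


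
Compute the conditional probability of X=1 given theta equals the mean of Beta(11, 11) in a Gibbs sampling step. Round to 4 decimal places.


Mean of Beta(11, 11) = 0.5
P(X=1 | theta=0.5) = 0.5

0.5


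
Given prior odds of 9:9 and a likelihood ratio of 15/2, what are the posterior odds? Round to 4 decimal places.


Posterior odds = prior odds * LR
Prior odds = 9/9 = 1.0
LR = 15/2 = 7.5
Posterior odds = 1.0 * 7.5 = 7.5

7.5


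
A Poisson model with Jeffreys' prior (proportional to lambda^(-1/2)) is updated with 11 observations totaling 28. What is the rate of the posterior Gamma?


Posterior = Gamma(0.5 + S, n)
= Gamma(0.5 + 28, 11)
Posterior rate = 0 + n = 11

11.0


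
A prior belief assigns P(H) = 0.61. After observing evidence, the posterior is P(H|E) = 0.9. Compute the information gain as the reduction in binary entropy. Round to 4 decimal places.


H(prior) = -0.61*log2(0.61) - 0.39*log2(0.39)
= 0.9648
H(post) = -0.9*log2(0.9) - 0.1*log2(0.1)
= 0.469
IG = 0.9648 - 0.469 = 0.4958

0.4958


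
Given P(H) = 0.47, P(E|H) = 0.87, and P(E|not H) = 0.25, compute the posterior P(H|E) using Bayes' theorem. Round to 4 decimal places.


By Bayes' theorem: P(H|E) = P(E|H)*P(H) / P(E)
P(E) = P(E|H)*P(H) + P(E|not H)*P(not H)
P(E) = 0.87*0.47 + 0.25*0.53 = 0.5414
P(H|E) = 0.87*0.47 / 0.5414 = 0.7553

0.7553


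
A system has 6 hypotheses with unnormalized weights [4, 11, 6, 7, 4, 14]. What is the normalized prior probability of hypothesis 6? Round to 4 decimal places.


The normalized prior is the weight divided by the total.
Total weight = 46
P(H6) = 14 / 46 = 0.3043

0.3043


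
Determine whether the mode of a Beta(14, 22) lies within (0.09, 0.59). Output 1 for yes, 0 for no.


First find the mode: (a-1)/(a+b-2) = 0.3824
Is 0.3824 in (0.09, 0.59)? 1

1


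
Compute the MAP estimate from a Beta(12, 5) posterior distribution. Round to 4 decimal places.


MAP = mode of Beta distribution
= (alpha - 1)/(alpha + beta - 2)
= (12-1)/(12+5-2)
= 11/15 = 0.7333

0.7333


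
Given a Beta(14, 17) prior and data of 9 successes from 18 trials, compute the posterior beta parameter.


Number of failures = 18 - 9 = 9
Posterior beta = 17 + 9 = 26

26


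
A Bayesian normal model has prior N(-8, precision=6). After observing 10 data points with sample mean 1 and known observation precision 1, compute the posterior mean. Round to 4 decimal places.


Posterior mean = (prior_precision * prior_mean + n * data_precision * data_mean) / (prior_precision + n * data_precision)
Numerator = 6*-8 + 10*1*1 = -38
Denominator = 6 + 10*1 = 16
Posterior mean = -2.375

-2.375


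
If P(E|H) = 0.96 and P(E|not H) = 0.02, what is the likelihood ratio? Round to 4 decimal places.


Likelihood ratio = P(E|H) / P(E|not H)
= 0.96 / 0.02
= 48.0

48.0


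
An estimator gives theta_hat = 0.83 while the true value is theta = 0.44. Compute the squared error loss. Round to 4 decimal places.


The squared error loss is (theta_hat - theta)^2
= (0.83 - 0.44)^2
= (0.39)^2 = 0.1521

0.1521


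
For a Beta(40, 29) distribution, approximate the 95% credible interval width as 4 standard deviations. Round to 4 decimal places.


Variance of Beta(a,b) = ab / ((a+b)^2 * (a+b+1))
= 40*29 / ((69)^2 * 70)
= 0.0035
SD = sqrt(0.0035) = 0.059
Width = 4 * SD = 0.236

0.236


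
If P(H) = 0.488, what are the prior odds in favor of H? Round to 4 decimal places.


Prior odds = P(H) / (1 - P(H))
= 0.488 / 0.512
= 0.9531

0.9531


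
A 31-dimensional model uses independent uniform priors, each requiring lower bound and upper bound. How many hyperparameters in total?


Per parameter: 2 (lower bound and upper bound).
Total = 31 * 2 = 62

62


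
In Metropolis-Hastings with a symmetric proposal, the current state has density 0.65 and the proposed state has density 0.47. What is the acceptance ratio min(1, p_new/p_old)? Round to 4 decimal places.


Ratio = p_new / p_old = 0.47 / 0.65 = 0.7231
Acceptance = min(1, 0.7231) = 0.7231

0.7231


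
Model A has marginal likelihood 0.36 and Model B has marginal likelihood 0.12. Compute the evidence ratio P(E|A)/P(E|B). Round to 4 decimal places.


Evidence ratio = P(E|A) / P(E|B)
= 0.36 / 0.12
= 3.0

3.0


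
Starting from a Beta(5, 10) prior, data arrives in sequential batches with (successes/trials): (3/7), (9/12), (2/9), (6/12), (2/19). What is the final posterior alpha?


In sequential Bayesian updating, we sum all successes.
Total successes = 22
Final alpha = 5 + 22 = 27

27


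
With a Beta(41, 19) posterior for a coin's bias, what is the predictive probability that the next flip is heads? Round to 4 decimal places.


The predictive probability equals the posterior mean.
P(next = heads) = alpha / (alpha + beta)
= 41 / 60 = 0.6833

0.6833


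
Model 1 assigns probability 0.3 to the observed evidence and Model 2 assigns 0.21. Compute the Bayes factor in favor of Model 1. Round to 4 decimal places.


BF = P(data|M1) / P(data|M2)
= 0.3 / 0.21 = 1.4286

1.4286


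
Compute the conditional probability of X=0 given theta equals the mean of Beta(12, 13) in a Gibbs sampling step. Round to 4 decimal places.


Mean of Beta(12, 13) = 0.48
P(X=0 | theta=0.48) = 0.52

0.52


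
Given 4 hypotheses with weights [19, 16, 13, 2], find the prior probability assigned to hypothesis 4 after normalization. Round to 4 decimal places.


To normalize, divide each weight by the sum of all weights.
Sum = 50
Prior(H4) = 2/50 = 0.04

0.04


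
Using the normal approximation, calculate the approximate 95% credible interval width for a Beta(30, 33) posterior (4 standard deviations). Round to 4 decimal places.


Var(Beta) = 30*33/(63^2 * 64) = 0.0039
SD = 0.0624
Width ~ 4*SD = 0.2497

0.2497


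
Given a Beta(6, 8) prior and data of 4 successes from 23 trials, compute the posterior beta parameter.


Number of failures = 23 - 4 = 19
Posterior beta = 8 + 19 = 27

27


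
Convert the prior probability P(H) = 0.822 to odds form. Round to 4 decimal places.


P(not H) = 1 - 0.822 = 0.178
Odds = 0.822 / 0.178 = 4.618

4.618


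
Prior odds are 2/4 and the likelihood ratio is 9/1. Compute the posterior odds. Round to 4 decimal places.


Posterior odds = prior odds * likelihood ratio
= (2/4) * (9/1)
= 18 / 4
= 4.5

4.5


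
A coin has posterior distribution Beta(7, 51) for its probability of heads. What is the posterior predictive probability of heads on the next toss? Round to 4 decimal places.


Posterior predictive = E[theta] = alpha/(alpha+beta)
= 7/58
= 0.1207

0.1207


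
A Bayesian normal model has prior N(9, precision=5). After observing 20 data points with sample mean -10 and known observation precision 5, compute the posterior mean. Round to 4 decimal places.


Posterior mean = (prior_precision * prior_mean + n * data_precision * data_mean) / (prior_precision + n * data_precision)
Numerator = 5*9 + 20*5*-10 = -955
Denominator = 5 + 20*5 = 105
Posterior mean = -9.0952

-9.0952


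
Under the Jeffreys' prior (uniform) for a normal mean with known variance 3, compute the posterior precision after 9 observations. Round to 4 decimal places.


Prior precision = 0 (flat prior).
Post. prec. = 0 + n/var = 9/3 = 3.0

3.0


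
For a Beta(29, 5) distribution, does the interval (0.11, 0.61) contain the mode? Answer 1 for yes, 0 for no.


Mode of Beta(a,b) = (a-1)/(a+b-2)
= (29-1)/(29+5-2) = 0.875
Check: 0.11 <= 0.875 <= 0.61?
Result: 0

0


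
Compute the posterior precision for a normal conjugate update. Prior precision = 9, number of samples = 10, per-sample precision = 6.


tau_post = tau_0 + n * tau
= 9 + 10 * 6 = 69

69


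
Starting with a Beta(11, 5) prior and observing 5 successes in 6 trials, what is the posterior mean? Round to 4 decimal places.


Posterior parameters: alpha = 11 + 5 = 16
beta = 5 + 1 = 6
Posterior mean = alpha / (alpha + beta) = 16 / 22
= 0.7273

0.7273


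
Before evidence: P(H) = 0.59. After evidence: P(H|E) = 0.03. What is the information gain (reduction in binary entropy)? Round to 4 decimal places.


Prior entropy = 0.9765
Posterior entropy = 0.1944
Information gain = 0.9765 - 0.1944 = 0.7821

0.7821


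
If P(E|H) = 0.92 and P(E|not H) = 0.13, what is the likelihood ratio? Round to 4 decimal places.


Likelihood ratio = P(E|H) / P(E|not H)
= 0.92 / 0.13
= 7.0769

7.0769


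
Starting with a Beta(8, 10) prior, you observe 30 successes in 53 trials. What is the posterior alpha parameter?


For a Beta-Binomial conjugate model:
Posterior alpha = prior alpha + number of successes
= 8 + 30 = 38

38


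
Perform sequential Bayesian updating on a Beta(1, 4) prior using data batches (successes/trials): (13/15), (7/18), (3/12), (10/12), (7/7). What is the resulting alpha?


Accumulate successes: 40
Posterior alpha = prior alpha + sum of successes
= 1 + 40 = 41

41


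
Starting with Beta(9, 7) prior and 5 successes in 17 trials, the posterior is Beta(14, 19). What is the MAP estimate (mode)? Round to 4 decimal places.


The mode of Beta(a, b) when a > 1 and b > 1 is (a-1)/(a+b-2)
= (14 - 1) / (14 + 19 - 2)
= 13 / 31
= 0.4194

0.4194


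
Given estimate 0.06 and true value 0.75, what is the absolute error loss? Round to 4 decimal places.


Absolute error = |estimate - true|
= |-0.69| = 0.69

0.69


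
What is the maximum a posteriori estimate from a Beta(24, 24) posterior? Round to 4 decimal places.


The MAP estimate equals the mode of the distribution.
Mode of Beta(a,b) = (a-1)/(a+b-2)
= 23/46
= 0.5

0.5


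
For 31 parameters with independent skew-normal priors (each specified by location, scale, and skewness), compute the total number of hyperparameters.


A skew-normal prior has 3 hyperparameters per parameter.
Total = 31 * 3 = 93

93


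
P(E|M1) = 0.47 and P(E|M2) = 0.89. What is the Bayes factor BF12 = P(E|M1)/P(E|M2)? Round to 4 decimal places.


Bayes factor BF12 = P(E|M1) / P(E|M2)
= 0.47 / 0.89
= 0.5281

0.5281


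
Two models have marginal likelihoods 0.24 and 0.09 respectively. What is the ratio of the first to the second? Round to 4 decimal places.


Evidence ratio = 0.24 / 0.09
= 2.6667

2.6667


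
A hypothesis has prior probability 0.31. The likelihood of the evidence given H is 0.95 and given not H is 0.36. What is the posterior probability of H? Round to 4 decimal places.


Using Bayes' theorem:
P(E) = 0.31 * 0.95 + 0.69 * 0.36
P(E) = 0.5429
P(H|E) = (0.31 * 0.95) / 0.5429 = 0.5425

0.5425


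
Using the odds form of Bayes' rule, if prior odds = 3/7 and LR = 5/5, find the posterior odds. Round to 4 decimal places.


Bayes' rule in odds form: posterior odds = prior odds * LR
= (3 * 5) / (7 * 5)
= 15/35 = 0.4286

0.4286


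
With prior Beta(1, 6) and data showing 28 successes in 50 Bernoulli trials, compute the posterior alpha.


Conjugate update: alpha_posterior = alpha_prior + k
= 1 + 28 = 29

29


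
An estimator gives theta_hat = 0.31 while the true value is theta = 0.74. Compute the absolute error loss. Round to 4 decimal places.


The absolute error loss is |theta_hat - theta|
= |0.31 - 0.74|
= 0.43

0.43


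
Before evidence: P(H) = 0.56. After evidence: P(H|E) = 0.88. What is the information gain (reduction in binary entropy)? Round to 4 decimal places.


Prior entropy = 0.9896
Posterior entropy = 0.5294
Information gain = 0.9896 - 0.5294 = 0.4602

0.4602


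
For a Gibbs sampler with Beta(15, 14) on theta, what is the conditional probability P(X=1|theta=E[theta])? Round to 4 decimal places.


E[theta] = 15/(15+14) = 0.5172
P(X=1|theta) = theta = 0.5172

0.5172


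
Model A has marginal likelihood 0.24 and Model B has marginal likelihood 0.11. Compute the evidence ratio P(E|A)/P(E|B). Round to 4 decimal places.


Evidence ratio = P(E|A) / P(E|B)
= 0.24 / 0.11
= 2.1818

2.1818


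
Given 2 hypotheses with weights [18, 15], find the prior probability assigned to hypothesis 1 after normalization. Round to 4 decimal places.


To normalize, divide each weight by the sum of all weights.
Sum = 33
Prior(H1) = 18/33 = 0.5455

0.5455


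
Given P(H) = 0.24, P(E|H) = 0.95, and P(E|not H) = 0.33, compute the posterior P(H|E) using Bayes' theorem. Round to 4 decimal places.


By Bayes' theorem: P(H|E) = P(E|H)*P(H) / P(E)
P(E) = P(E|H)*P(H) + P(E|not H)*P(not H)
P(E) = 0.95*0.24 + 0.33*0.76 = 0.4788
P(H|E) = 0.95*0.24 / 0.4788 = 0.4762

0.4762


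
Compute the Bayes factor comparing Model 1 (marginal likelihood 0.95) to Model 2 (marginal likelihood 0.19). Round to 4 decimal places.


BF12 = marginal likelihood of M1 / marginal likelihood of M2
= 0.95/0.19
= 5.0

5.0


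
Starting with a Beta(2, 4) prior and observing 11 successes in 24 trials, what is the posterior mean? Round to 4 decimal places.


Posterior parameters: alpha = 2 + 11 = 13
beta = 4 + 13 = 17
Posterior mean = alpha / (alpha + beta) = 13 / 30
= 0.4333

0.4333


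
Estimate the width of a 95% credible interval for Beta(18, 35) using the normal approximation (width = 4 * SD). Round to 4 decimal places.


For Beta(a,b): Var = ab/((a+b)^2(a+b+1))
Var = 0.0042, SD = 0.0644
Approximate 95% CI width = 4 * 0.0644 = 0.2578

0.2578


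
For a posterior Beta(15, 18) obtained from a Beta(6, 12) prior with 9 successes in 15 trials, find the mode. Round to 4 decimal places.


Mode = (alpha - 1) / (alpha + beta - 2)
= 14 / 31
= 0.4516

0.4516


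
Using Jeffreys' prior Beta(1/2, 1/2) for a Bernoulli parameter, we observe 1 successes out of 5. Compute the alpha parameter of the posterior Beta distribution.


Conjugate update: Beta(0.5 + k, 0.5 + n - k).
k = 1, n - k = 4
Posterior alpha = 0.5 + k = 0.5 + 1 = 1.5

1.5


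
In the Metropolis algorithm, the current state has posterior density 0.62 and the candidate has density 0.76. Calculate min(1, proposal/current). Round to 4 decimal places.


Ratio = 0.76/0.62 = 1.2258
Acceptance probability = min(1, 1.2258)
= 1.0

1.0


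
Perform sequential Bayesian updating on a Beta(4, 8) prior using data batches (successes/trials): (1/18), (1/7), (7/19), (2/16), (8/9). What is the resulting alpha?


Accumulate successes: 19
Posterior alpha = prior alpha + sum of successes
= 4 + 19 = 23

23


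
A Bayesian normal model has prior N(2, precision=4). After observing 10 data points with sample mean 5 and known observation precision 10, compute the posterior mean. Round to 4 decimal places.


Posterior mean = (prior_precision * prior_mean + n * data_precision * data_mean) / (prior_precision + n * data_precision)
Numerator = 4*2 + 10*10*5 = 508
Denominator = 4 + 10*10 = 104
Posterior mean = 4.8846

4.8846


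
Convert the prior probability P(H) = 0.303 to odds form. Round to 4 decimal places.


P(not H) = 1 - 0.303 = 0.697
Odds = 0.303 / 0.697 = 0.4347

0.4347


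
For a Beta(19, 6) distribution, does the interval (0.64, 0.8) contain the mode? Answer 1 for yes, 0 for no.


Mode of Beta(a,b) = (a-1)/(a+b-2)
= (19-1)/(19+6-2) = 0.7826
Check: 0.64 <= 0.7826 <= 0.8?
Result: 1

1


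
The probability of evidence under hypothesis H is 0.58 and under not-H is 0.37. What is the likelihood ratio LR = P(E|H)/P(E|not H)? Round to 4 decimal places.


LR = 0.58 / 0.37
= 1.5676

1.5676


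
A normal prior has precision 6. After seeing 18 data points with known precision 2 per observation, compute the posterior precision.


In the conjugate normal model, precisions add:
tau_posterior = tau_prior + n * tau_data
= 6 + 18*2 = 42

42


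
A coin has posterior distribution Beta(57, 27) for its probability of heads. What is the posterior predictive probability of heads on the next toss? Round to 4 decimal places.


Posterior predictive = E[theta] = alpha/(alpha+beta)
= 57/84
= 0.6786

0.6786


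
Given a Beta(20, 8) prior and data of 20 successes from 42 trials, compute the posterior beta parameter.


Number of failures = 42 - 20 = 22
Posterior beta = 8 + 22 = 30

30


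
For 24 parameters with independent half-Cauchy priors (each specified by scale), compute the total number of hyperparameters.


A half-Cauchy prior has 1 hyperparameter per parameter.
Total = 24 * 1 = 24

24


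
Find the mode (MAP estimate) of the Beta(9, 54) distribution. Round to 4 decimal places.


For Beta(a,b) with a,b > 1:
Mode = (a-1)/(a+b-2) = (9-1)/(63-2)
= 8/61 = 0.1311

0.1311


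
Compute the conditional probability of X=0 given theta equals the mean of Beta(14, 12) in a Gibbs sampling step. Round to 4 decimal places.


Mean of Beta(14, 12) = 0.5385
P(X=0 | theta=0.5385) = 0.4615

0.4615


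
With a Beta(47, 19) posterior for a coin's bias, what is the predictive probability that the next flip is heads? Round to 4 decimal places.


The predictive probability equals the posterior mean.
P(next = heads) = alpha / (alpha + beta)
= 47 / 66 = 0.7121

0.7121


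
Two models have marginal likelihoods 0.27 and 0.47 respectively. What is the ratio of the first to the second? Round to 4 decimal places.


Evidence ratio = 0.27 / 0.47
= 0.5745

0.5745


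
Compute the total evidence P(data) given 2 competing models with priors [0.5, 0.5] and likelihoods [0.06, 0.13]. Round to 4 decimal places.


Marginal likelihood = sum P(model_i) * P(data|model_i)
Model 1: 0.5 * 0.06 = 0.03
Model 2: 0.5 * 0.13 = 0.065
Total = 0.095

0.095


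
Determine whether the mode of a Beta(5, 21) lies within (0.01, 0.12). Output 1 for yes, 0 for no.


First find the mode: (a-1)/(a+b-2) = 0.1667
Is 0.1667 in (0.01, 0.12)? 0

0


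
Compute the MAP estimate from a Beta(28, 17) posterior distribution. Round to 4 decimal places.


MAP = mode of Beta distribution
= (alpha - 1)/(alpha + beta - 2)
= (28-1)/(28+17-2)
= 27/43 = 0.6279

0.6279


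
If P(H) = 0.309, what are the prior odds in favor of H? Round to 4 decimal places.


Prior odds = P(H) / (1 - P(H))
= 0.309 / 0.691
= 0.4472

0.4472


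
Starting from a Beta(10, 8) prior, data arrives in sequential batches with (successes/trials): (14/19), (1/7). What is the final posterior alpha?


In sequential Bayesian updating, we sum all successes.
Total successes = 15
Final alpha = 10 + 15 = 25

25


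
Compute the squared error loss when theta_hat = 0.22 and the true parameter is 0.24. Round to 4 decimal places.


L = (theta_hat - theta_true)^2
= (0.22 - 0.24)^2
= -0.02^2 = 0.0004

0.0004


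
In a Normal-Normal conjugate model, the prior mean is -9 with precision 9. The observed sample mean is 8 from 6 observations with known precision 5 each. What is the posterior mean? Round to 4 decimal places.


Posterior precision = tau0 + n*tau = 9 + 6*5 = 39
Posterior mean = (tau0*mu0 + n*tau*xbar) / posterior_precision
= (9*-9 + 6*5*8) / 39
= 159 / 39 = 4.0769

4.0769


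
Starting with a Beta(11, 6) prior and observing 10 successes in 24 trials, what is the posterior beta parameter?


Posterior beta = prior beta + failures
Failures = 24 - 10 = 14
beta_post = 6 + 14 = 20

20


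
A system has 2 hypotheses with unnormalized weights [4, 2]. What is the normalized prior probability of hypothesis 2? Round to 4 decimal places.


The normalized prior is the weight divided by the total.
Total weight = 6
P(H2) = 2 / 6 = 0.3333

0.3333


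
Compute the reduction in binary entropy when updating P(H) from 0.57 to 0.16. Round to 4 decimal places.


H_before = -p*log2(p) - (1-p)*log2(1-p) for p=0.57: 0.9858
H_after for p=0.16: 0.6343
Reduction = 0.9858 - 0.6343 = 0.3515

0.3515


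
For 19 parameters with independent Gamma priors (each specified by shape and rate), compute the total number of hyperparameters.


A Gamma prior has 2 hyperparameters per parameter.
Total = 19 * 2 = 38

38


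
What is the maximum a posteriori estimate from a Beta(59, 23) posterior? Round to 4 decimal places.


The MAP estimate equals the mode of the distribution.
Mode of Beta(a,b) = (a-1)/(a+b-2)
= 58/80
= 0.725

0.725


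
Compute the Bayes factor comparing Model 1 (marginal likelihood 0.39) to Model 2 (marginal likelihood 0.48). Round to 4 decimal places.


BF12 = marginal likelihood of M1 / marginal likelihood of M2
= 0.39/0.48
= 0.8125

0.8125


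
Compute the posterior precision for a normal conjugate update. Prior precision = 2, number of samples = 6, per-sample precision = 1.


tau_post = tau_0 + n * tau
= 2 + 6 * 1 = 8

8


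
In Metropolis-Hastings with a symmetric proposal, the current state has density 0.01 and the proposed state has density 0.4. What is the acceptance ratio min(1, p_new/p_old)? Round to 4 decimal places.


Ratio = p_new / p_old = 0.4 / 0.01 = 40.0
Acceptance = min(1, 40.0) = 1.0

1.0


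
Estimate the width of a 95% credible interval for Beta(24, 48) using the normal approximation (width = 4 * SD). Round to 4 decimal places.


For Beta(a,b): Var = ab/((a+b)^2(a+b+1))
Var = 0.003, SD = 0.0552
Approximate 95% CI width = 4 * 0.0552 = 0.2207

0.2207


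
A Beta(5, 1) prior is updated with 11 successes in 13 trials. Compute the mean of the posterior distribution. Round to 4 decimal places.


After update: Beta(16, 3)
Mean = 16 / (16 + 3) = 16 / 19
= 0.8421

0.8421


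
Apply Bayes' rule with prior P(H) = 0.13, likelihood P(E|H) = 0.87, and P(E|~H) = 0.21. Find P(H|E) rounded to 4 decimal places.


Step 1: Compute marginal P(E) = P(E|H)P(H) + P(E|~H)P(~H)
= 0.87*0.13 + 0.21*0.87 = 0.2958
Step 2: P(H|E) = P(E|H)P(H)/P(E) = 0.1131/0.2958
= 0.3824

0.3824


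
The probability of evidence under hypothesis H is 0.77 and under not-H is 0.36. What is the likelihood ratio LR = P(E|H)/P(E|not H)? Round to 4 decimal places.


LR = 0.77 / 0.36
= 2.1389

2.1389


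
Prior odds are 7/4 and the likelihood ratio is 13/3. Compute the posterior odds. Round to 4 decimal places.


Posterior odds = prior odds * likelihood ratio
= (7/4) * (13/3)
= 91 / 12
= 7.5833

7.5833


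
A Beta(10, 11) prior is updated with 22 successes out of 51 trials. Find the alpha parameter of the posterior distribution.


In the Beta-Binomial conjugate update:
alpha_post = alpha_prior + successes
= 10 + 22
= 32

32


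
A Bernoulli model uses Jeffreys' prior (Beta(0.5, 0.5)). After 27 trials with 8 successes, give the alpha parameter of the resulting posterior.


Posterior = Beta(prior_alpha + successes, prior_beta + failures)
= Beta(0.5 + 8, 0.5 + 19)
Posterior alpha = 0.5 + k = 0.5 + 8 = 8.5

8.5


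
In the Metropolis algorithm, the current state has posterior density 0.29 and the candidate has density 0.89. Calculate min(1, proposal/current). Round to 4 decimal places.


Ratio = 0.89/0.29 = 3.069
Acceptance probability = min(1, 3.069)
= 1.0

1.0


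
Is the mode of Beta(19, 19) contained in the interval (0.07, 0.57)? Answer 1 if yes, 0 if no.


Mode = (a-1)/(a+b-2) = 18/36 = 0.5
Interval: (0.07, 0.57)
Contains mode? 1

1


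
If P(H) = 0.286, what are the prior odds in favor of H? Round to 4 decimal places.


Prior odds = P(H) / (1 - P(H))
= 0.286 / 0.714
= 0.4006

0.4006


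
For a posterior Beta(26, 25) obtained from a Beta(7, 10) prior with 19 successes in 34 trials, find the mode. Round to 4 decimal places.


Mode = (alpha - 1) / (alpha + beta - 2)
= 25 / 49
= 0.5102

0.5102


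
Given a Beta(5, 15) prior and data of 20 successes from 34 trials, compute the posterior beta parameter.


Number of failures = 34 - 20 = 14
Posterior beta = 15 + 14 = 29

29


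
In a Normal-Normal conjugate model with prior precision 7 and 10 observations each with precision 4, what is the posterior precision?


Posterior precision = prior precision + n * observation precision
= 7 + 10 * 4
= 7 + 40 = 47

47


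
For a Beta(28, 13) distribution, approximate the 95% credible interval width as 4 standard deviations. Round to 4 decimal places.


Variance of Beta(a,b) = ab / ((a+b)^2 * (a+b+1))
= 28*13 / ((41)^2 * 42)
= 0.0052
SD = sqrt(0.0052) = 0.0718
Width = 4 * SD = 0.2872

0.2872


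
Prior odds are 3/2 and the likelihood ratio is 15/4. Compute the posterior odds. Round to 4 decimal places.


Posterior odds = prior odds * likelihood ratio
= (3/2) * (15/4)
= 45 / 8
= 5.625

5.625


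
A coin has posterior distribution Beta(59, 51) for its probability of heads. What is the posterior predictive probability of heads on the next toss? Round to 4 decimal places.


Posterior predictive = E[theta] = alpha/(alpha+beta)
= 59/110
= 0.5364

0.5364


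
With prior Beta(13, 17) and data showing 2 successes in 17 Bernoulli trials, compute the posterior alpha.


Conjugate update: alpha_posterior = alpha_prior + k
= 13 + 2 = 15

15


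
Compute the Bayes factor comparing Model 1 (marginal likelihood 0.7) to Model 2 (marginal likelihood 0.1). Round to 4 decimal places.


BF12 = marginal likelihood of M1 / marginal likelihood of M2
= 0.7/0.1
= 7.0

7.0


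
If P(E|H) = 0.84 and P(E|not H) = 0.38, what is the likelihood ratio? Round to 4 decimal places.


Likelihood ratio = P(E|H) / P(E|not H)
= 0.84 / 0.38
= 2.2105

2.2105


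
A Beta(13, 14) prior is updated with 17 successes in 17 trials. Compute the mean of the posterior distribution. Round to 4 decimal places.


After update: Beta(30, 14)
Mean = 30 / (30 + 14) = 30 / 44
= 0.6818

0.6818


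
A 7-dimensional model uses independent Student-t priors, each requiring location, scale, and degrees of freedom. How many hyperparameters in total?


Per parameter: 3 (location, scale, and degrees of freedom).
Total = 7 * 3 = 21

21


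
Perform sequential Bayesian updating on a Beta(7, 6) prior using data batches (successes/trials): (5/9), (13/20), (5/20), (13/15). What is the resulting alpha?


Accumulate successes: 36
Posterior alpha = prior alpha + sum of successes
= 7 + 36 = 43

43


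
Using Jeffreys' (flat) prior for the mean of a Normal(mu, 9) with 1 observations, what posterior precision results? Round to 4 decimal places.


Flat prior means prior precision is 0.
Posterior precision = n / sigma^2 = 1/9 = 0.1111

0.1111


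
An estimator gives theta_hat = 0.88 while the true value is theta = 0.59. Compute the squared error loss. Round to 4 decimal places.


The squared error loss is (theta_hat - theta)^2
= (0.88 - 0.59)^2
= (0.29)^2 = 0.0841

0.0841


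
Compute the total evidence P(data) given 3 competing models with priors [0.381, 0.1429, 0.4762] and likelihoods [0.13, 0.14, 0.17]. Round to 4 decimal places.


Marginal likelihood = sum P(model_i) * P(data|model_i)
Model 1: 0.381 * 0.13 = 0.0495
Model 2: 0.1429 * 0.14 = 0.02
Model 3: 0.4762 * 0.17 = 0.081
Total = 0.1505

0.1505


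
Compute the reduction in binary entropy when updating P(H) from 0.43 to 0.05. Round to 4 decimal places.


H_before = -p*log2(p) - (1-p)*log2(1-p) for p=0.43: 0.9858
H_after for p=0.05: 0.2864
Reduction = 0.9858 - 0.2864 = 0.6994

0.6994


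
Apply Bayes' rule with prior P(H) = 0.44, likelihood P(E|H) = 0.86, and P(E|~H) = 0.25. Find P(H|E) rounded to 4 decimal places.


Step 1: Compute marginal P(E) = P(E|H)P(H) + P(E|~H)P(~H)
= 0.86*0.44 + 0.25*0.56 = 0.5184
Step 2: P(H|E) = P(E|H)P(H)/P(E) = 0.3784/0.5184
= 0.7299

0.7299


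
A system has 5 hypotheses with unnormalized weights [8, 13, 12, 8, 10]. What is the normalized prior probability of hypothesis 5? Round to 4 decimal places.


The normalized prior is the weight divided by the total.
Total weight = 51
P(H5) = 10 / 51 = 0.1961

0.1961


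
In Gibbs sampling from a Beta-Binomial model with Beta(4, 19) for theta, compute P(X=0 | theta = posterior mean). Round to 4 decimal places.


Posterior mean = alpha/(alpha+beta) = 4/23 = 0.1739
P(X=0|theta=mean) = 1 - theta = 0.8261

0.8261


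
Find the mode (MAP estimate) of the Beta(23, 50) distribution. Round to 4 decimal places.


For Beta(a,b) with a,b > 1:
Mode = (a-1)/(a+b-2) = (23-1)/(73-2)
= 22/71 = 0.3099

0.3099


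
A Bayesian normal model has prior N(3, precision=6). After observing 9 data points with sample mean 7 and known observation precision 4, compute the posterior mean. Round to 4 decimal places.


Posterior mean = (prior_precision * prior_mean + n * data_precision * data_mean) / (prior_precision + n * data_precision)
Numerator = 6*3 + 9*4*7 = 270
Denominator = 6 + 9*4 = 42
Posterior mean = 6.4286

6.4286


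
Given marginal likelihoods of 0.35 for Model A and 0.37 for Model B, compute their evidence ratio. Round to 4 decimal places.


Ratio = ML(A) / ML(B) = 0.35/0.37
= 0.9459

0.9459


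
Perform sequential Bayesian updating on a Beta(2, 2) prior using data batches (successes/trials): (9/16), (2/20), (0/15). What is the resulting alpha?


Accumulate successes: 11
Posterior alpha = prior alpha + sum of successes
= 2 + 11 = 13

13


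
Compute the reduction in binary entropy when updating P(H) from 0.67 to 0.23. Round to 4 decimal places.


H_before = -p*log2(p) - (1-p)*log2(1-p) for p=0.67: 0.9149
H_after for p=0.23: 0.778
Reduction = 0.9149 - 0.778 = 0.1369

0.1369


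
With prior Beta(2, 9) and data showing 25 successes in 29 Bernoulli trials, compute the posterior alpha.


Conjugate update: alpha_posterior = alpha_prior + k
= 2 + 25 = 27

27


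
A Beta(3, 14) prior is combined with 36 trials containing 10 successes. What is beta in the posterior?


In conjugate updating:
beta_posterior = beta_prior + (n - k)
= 14 + (36 - 10)
= 14 + 26 = 40

40


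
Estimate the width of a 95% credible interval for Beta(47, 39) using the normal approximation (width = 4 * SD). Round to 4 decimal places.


For Beta(a,b): Var = ab/((a+b)^2(a+b+1))
Var = 0.0028, SD = 0.0534
Approximate 95% CI width = 4 * 0.0534 = 0.2135

0.2135


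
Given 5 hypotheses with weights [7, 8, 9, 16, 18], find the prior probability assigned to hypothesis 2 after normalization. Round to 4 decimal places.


To normalize, divide each weight by the sum of all weights.
Sum = 58
Prior(H2) = 8/58 = 0.1379

0.1379


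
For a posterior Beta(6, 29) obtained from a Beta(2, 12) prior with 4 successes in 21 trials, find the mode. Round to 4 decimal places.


Mode = (alpha - 1) / (alpha + beta - 2)
= 5 / 33
= 0.1515

0.1515


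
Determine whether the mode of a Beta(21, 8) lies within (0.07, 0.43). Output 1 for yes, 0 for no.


First find the mode: (a-1)/(a+b-2) = 0.7407
Is 0.7407 in (0.07, 0.43)? 0

0


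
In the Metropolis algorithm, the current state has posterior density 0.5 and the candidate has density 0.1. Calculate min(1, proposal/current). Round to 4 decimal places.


Ratio = 0.1/0.5 = 0.2
Acceptance probability = min(1, 0.2)
= 0.2

0.2


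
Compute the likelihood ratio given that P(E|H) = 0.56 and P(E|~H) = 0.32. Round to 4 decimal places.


LR = P(E|H) / P(E|~H)
= 0.56 / 0.32 = 1.75

1.75


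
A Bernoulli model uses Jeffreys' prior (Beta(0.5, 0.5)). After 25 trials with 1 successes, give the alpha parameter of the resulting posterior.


Posterior = Beta(prior_alpha + successes, prior_beta + failures)
= Beta(0.5 + 1, 0.5 + 24)
Posterior alpha = 0.5 + k = 0.5 + 1 = 1.5

1.5


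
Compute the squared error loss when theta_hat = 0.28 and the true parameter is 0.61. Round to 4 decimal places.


L = (theta_hat - theta_true)^2
= (0.28 - 0.61)^2
= -0.33^2 = 0.1089

0.1089


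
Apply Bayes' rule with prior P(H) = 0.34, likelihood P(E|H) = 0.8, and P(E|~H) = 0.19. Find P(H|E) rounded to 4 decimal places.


Step 1: Compute marginal P(E) = P(E|H)P(H) + P(E|~H)P(~H)
= 0.8*0.34 + 0.19*0.66 = 0.3974
Step 2: P(H|E) = P(E|H)P(H)/P(E) = 0.272/0.3974
= 0.6844

0.6844


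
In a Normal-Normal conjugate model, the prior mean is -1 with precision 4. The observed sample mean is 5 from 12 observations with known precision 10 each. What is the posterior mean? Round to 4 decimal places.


Posterior precision = tau0 + n*tau = 4 + 12*10 = 124
Posterior mean = (tau0*mu0 + n*tau*xbar) / posterior_precision
= (4*-1 + 12*10*5) / 124
= 596 / 124 = 4.8065

4.8065


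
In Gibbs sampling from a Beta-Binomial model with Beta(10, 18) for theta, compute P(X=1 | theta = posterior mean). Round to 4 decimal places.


Posterior mean = alpha/(alpha+beta) = 10/28 = 0.3571
P(X=1|theta=mean) = theta = 0.3571

0.3571


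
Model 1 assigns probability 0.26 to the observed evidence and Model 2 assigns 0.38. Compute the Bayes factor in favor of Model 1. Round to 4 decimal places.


BF = P(data|M1) / P(data|M2)
= 0.26 / 0.38 = 0.6842

0.6842


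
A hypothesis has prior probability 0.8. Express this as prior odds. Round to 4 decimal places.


Odds = P(H) / P(not H) = 0.8 / 0.2
= 4.0

4.0


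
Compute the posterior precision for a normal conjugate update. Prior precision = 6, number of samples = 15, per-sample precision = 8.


tau_post = tau_0 + n * tau
= 6 + 15 * 8 = 126

126


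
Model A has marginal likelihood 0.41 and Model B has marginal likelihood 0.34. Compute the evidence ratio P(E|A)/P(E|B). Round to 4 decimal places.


Evidence ratio = P(E|A) / P(E|B)
= 0.41 / 0.34
= 1.2059

1.2059


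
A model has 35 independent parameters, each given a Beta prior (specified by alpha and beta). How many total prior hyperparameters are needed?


Each Beta prior needs 2 hyperparameters (alpha and beta).
Total = 2 * 35 = 70

70


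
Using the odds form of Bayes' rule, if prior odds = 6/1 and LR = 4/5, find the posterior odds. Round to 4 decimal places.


Bayes' rule in odds form: posterior odds = prior odds * LR
= (6 * 4) / (1 * 5)
= 24/5 = 4.8

4.8


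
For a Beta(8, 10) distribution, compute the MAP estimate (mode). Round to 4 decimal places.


MAP = mode = (a-1)/(a+b-2)
= (8-1)/(8+10-2)
= 7/16 = 0.4375

0.4375


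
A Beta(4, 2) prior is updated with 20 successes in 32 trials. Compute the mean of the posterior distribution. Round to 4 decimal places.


After update: Beta(24, 14)
Mean = 24 / (24 + 14) = 24 / 38
= 0.6316

0.6316


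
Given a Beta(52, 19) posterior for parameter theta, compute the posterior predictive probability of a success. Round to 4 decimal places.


For a Beta-Bernoulli model, the predictive probability is the mean:
P(success) = 52/(52+19) = 52/71 = 0.7324

0.7324


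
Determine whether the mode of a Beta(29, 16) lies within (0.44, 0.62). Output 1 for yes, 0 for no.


First find the mode: (a-1)/(a+b-2) = 0.6512
Is 0.6512 in (0.44, 0.62)? 0

0


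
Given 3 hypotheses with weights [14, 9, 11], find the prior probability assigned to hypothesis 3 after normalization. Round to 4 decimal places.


To normalize, divide each weight by the sum of all weights.
Sum = 34
Prior(H3) = 11/34 = 0.3235

0.3235


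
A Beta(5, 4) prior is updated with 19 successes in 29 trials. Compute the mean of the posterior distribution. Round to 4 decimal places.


After update: Beta(24, 14)
Mean = 24 / (24 + 14) = 24 / 38
= 0.6316

0.6316


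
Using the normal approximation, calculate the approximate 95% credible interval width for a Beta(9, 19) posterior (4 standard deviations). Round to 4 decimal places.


Var(Beta) = 9*19/(28^2 * 29) = 0.0075
SD = 0.0867
Width ~ 4*SD = 0.3469

0.3469


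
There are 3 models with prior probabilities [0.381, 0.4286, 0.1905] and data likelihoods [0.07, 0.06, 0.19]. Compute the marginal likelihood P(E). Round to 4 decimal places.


P(E) = sum over models of P(M_i) * P(E|M_i)
= 0.381*0.07 + 0.4286*0.06 + 0.1905*0.19
= 0.0886

0.0886


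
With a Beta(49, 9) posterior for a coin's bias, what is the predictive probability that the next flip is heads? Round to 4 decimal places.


The predictive probability equals the posterior mean.
P(next = heads) = alpha / (alpha + beta)
= 49 / 58 = 0.8448

0.8448


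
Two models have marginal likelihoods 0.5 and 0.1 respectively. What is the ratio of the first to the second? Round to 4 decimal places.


Evidence ratio = 0.5 / 0.1
= 5.0

5.0


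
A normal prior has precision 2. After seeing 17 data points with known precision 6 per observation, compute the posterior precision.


In the conjugate normal model, precisions add:
tau_posterior = tau_prior + n * tau_data
= 2 + 17*6 = 104

104


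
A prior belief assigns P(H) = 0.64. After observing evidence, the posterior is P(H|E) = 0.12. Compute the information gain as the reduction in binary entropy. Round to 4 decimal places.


H(prior) = -0.64*log2(0.64) - 0.36*log2(0.36)
= 0.9427
H(post) = -0.12*log2(0.12) - 0.88*log2(0.88)
= 0.5294
IG = 0.9427 - 0.5294 = 0.4133

0.4133


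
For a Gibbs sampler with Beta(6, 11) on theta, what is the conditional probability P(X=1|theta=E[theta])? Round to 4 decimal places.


E[theta] = 6/(6+11) = 0.3529
P(X=1|theta) = theta = 0.3529

0.3529


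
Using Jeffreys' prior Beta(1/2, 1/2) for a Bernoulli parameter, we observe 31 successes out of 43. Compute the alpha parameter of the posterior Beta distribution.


Conjugate update: Beta(0.5 + k, 0.5 + n - k).
k = 31, n - k = 12
Posterior alpha = 0.5 + k = 0.5 + 31 = 31.5

31.5


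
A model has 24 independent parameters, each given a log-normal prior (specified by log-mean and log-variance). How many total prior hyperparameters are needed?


Each log-normal prior needs 2 hyperparameters (log-mean and log-variance).
Total = 2 * 24 = 48

48


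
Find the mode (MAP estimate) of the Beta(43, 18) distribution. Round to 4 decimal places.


For Beta(a,b) with a,b > 1:
Mode = (a-1)/(a+b-2) = (43-1)/(61-2)
= 42/59 = 0.7119

0.7119


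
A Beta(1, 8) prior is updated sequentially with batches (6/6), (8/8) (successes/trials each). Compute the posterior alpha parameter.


Sequential conjugate updating is equivalent to a single batch update.
Total successes across all batches = 14
alpha_posterior = alpha_prior + total_successes = 1 + 14
= 15

15


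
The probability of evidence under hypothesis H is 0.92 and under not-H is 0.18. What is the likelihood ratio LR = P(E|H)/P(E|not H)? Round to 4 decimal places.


LR = 0.92 / 0.18
= 5.1111

5.1111


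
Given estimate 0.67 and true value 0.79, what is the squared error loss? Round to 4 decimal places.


Squared error = (estimate - true)^2
Difference = -0.12
Loss = -0.12^2 = 0.0144

0.0144


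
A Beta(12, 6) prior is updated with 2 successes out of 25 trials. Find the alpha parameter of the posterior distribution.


In the Beta-Binomial conjugate update:
alpha_post = alpha_prior + successes
= 12 + 2
= 14

14


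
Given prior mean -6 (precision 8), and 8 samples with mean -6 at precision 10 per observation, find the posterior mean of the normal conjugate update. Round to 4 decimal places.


The posterior mean is a precision-weighted average of prior and data.
Post. prec. = 8 + 80 = 88
Post. mean = (-48 + -480)/88 = -528/88 = -6.0

-6.0
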